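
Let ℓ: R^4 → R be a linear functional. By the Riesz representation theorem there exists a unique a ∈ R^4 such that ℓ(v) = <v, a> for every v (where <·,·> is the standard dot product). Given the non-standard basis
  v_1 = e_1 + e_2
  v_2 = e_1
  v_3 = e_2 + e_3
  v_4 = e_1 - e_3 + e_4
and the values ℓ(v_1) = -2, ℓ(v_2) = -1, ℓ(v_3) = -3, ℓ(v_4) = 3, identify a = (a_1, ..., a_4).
a = (-1, -1, -2, 2)

Write a = (a_1, ..., a_4) in the standard basis. For each basis vector v_i, ℓ(v_i) = <v_i, a> is a linear equation in the a_j's. Collect the n equations into a matrix system V a = ℓ, where row i of V is v_i (expressed in the standard basis). Since V is invertible (lower-triangular with 1s on the diagonal, up to permutation), solve by back-substitution:
  V =
[[1, 1, 0, 0],
 [1, 0, 0, 0],
 [0, 1, 1, 0],
 [1, 0, -1, 1]]
  V a = (-2, -1, -3, 3)
Solving gives a = (-1, -1, -2, 2).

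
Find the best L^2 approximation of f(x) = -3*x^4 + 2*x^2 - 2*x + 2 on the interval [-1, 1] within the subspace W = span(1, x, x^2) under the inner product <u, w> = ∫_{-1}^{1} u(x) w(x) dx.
g(x) = -4*x^2/7 - 2*x + 79/35

The best approximation g ∈ W is the orthogonal projection of f onto W. Writing g = a_0 + a_1 x + a_2 x^2, the coefficients solve the normal equations G · a = b where
  G_{ij} = <φ_i, φ_j> and b_i = <f, φ_i>, with φ_0 = 1, φ_1 = x, φ_2 = x^2.
G =
  [2, 0, 2/3]
  [0, 2/3, 0]
  [2/3, 0, 2/5],
b = (62/15, -4/3, 134/105).
Solving gives a_0 = 79/35, a_1 = -2, a_2 = -4/7, so
  g(x) = -4*x^2/7 - 2*x + 79/35.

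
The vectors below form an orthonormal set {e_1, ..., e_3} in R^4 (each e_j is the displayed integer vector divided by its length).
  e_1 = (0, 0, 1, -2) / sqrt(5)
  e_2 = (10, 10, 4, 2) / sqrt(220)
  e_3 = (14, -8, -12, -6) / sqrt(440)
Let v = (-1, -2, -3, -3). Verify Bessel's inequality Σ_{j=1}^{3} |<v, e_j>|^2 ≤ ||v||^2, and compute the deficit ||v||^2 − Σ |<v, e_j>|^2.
Σ |<v, e_j>|^2 = 97/5; ||v||^2 = 23; deficit = 18/5

Write each e_j = u_j / sqrt(<u_j, u_j>) where u_j is the displayed integer vector. Then <v, e_j> = <v, u_j> / sqrt(<u_j, u_j>), so |<v, e_j>|^2 = <v, u_j>^2 / <u_j, u_j>.
Coefficients: <v, e_1> = 3/sqrt(5), <v, e_2> = -48/sqrt(220), <v, e_3> = 56/sqrt(440).
Square and sum: Σ |<v, e_j>|^2 = 97/5.
Compute ||v||^2 = v·v = 23.
Deficit = 23 − 97/5 = 18/5 ≥ 0, confirming Bessel's inequality. (The deficit equals ||v − Σ <v,e_j> e_j||^2, the squared distance from v to span{e_j}.)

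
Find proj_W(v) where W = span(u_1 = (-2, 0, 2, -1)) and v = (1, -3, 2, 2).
proj_W(v) = (0, 0, 0, 0)

Set up U = [u_1 | ... | u_1] ∈ R^(4×1). The projector onto W = col(U) is P = U (U^T U)^(-1) U^T.
Compute U^T U =
  [9],
and U^T v = (0).
Solve U^T U · c = U^T v for the coefficients: c = (0). The projection is proj_W(v) = U c.
Check: (v - proj_W(v)) · u_1 = 0  (should be 0).
Result: proj_W(v) = (0, 0, 0, 0).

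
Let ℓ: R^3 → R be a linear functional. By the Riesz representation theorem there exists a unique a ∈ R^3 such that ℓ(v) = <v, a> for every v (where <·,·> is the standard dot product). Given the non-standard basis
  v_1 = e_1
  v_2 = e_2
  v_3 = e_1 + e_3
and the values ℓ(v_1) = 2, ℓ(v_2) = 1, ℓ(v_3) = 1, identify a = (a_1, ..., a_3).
a = (2, 1, -1)

Write a = (a_1, ..., a_3) in the standard basis. For each basis vector v_i, ℓ(v_i) = <v_i, a> is a linear equation in the a_j's. Collect the n equations into a matrix system V a = ℓ, where row i of V is v_i (expressed in the standard basis). Since V is invertible (lower-triangular with 1s on the diagonal, up to permutation), solve by back-substitution:
  V =
[[1, 0, 0],
 [0, 1, 0],
 [1, 0, 1]]
  V a = (2, 1, 1)
Solving gives a = (2, 1, -1).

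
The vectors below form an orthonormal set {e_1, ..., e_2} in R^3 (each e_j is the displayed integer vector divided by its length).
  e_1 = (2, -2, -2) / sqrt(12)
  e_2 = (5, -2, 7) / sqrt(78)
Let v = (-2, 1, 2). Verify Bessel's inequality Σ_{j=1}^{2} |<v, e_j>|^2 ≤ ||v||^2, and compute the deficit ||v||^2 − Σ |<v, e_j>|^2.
Σ |<v, e_j>|^2 = 109/13; ||v||^2 = 9; deficit = 8/13

Write each e_j = u_j / sqrt(<u_j, u_j>) where u_j is the displayed integer vector. Then <v, e_j> = <v, u_j> / sqrt(<u_j, u_j>), so |<v, e_j>|^2 = <v, u_j>^2 / <u_j, u_j>.
Coefficients: <v, e_1> = -10/sqrt(12), <v, e_2> = 2/sqrt(78).
Square and sum: Σ |<v, e_j>|^2 = 109/13.
Compute ||v||^2 = v·v = 9.
Deficit = 9 − 109/13 = 8/13 ≥ 0, confirming Bessel's inequality. (The deficit equals ||v − Σ <v,e_j> e_j||^2, the squared distance from v to span{e_j}.)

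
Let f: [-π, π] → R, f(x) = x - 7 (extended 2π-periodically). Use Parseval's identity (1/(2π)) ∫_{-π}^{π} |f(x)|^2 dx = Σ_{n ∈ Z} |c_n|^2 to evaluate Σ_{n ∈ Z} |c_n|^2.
Σ |c_n|^2 = π^2/3 + 49

Expand and integrate term by term over [-π, π]:
  ∫ (x)^2 dx = 1·(2π^3/3); ∫ 2·1·(-7)·x dx = 0 (odd integrand); ∫ (-7)^2 dx = 49·2π.
So (1/(2π)) ∫_{-π}^{π} (x - 7)^2 dx = 1π^2/3 + 49 = π^2/3 + 49.
Parseval ⇒ Σ |c_n|^2 = π^2/3 + 49.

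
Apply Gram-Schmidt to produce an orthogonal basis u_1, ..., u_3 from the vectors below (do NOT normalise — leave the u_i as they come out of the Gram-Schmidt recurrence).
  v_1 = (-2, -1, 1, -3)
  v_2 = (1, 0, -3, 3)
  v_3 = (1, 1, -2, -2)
Orthogonal basis:
  u_1 = (-2, -1, 1, -3)
  u_2 = (-13/15, -14/15, -31/15, 1/5)
  u_3 = (126/89, 122/89, -124/89, -166/89)

Apply the Gram-Schmidt recurrence
  u_1 = v_1
  u_i = v_i − Σ_{j<i} ((v_i · u_j) / (u_j · u_j)) · u_j.

Step by step this gives:
  u_1 = (-2, -1, 1, -3)
  u_2 = (-13/15, -14/15, -31/15, 1/5)
  u_3 = (126/89, 122/89, -124/89, -166/89)

Orthogonality check:
  u_2 · u_1 = 0 (should be 0)
  u_3 · u_1 = 0 (should be 0)
  u_3 · u_2 = 0 (should be 0)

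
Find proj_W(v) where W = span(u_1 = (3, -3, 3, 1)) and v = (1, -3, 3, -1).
proj_W(v) = (15/7, -15/7, 15/7, 5/7)

Set up U = [u_1 | ... | u_1] ∈ R^(4×1). The projector onto W = col(U) is P = U (U^T U)^(-1) U^T.
Compute U^T U =
  [28],
and U^T v = (20).
Solve U^T U · c = U^T v for the coefficients: c = (5/7). The projection is proj_W(v) = U c.
Check: (v - proj_W(v)) · u_1 = 0  (should be 0).
Result: proj_W(v) = (15/7, -15/7, 15/7, 5/7).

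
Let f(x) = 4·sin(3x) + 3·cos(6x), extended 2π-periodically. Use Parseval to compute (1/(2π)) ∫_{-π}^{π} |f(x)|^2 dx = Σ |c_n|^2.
Σ |c_n|^2 = 25/2

Expand |f|^2 and use orthogonality of {sin(nx), cos(mx)} on [-π, π]:
  ∫_{-π}^{π} sin(nx)^2 dx = π, ∫ cos(mx)^2 dx = π, and cross terms integrate to 0.
So ∫_{-π}^{π} f(x)^2 dx = 4^2 · π + 3^2 · π = (16 + 9)π.
Divide by 2π: (16 + 9)/2 = 25/2.
By Parseval, this equals Σ |c_n|^2.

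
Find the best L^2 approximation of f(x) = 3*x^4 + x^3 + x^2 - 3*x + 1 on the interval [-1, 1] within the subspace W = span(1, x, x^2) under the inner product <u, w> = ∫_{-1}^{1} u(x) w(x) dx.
g(x) = 25*x^2/7 - 12*x/5 + 26/35

The best approximation g ∈ W is the orthogonal projection of f onto W. Writing g = a_0 + a_1 x + a_2 x^2, the coefficients solve the normal equations G · a = b where
  G_{ij} = <φ_i, φ_j> and b_i = <f, φ_i>, with φ_0 = 1, φ_1 = x, φ_2 = x^2.
G =
  [2, 0, 2/3]
  [0, 2/3, 0]
  [2/3, 0, 2/5],
b = (58/15, -8/5, 202/105).
Solving gives a_0 = 26/35, a_1 = -12/5, a_2 = 25/7, so
  g(x) = 25*x^2/7 - 12*x/5 + 26/35.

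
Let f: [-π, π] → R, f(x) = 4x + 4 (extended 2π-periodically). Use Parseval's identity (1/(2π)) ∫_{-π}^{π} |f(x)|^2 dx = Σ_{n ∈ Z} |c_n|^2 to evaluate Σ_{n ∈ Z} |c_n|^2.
Σ |c_n|^2 = 16π^2/3 + 16

Expand and integrate term by term over [-π, π]:
  ∫ (4x)^2 dx = 16·(2π^3/3); ∫ 2·4·(4)·x dx = 0 (odd integrand); ∫ 4^2 dx = 16·2π.
So (1/(2π)) ∫_{-π}^{π} (4x + 4)^2 dx = 16π^2/3 + 16 = 16π^2/3 + 16.
Parseval ⇒ Σ |c_n|^2 = 16π^2/3 + 16.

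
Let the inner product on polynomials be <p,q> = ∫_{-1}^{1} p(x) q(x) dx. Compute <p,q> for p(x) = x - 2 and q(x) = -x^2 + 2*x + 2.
<p,q> = -16/3

Expand the product: p(x)·q(x) = -x^3 + 4*x^2 - 2*x - 4.
∫_{-1}^{1} of each monomial x^k gives [2/(k+1) if k even, 0 if k odd]. Integrating term-by-term (or equivalently evaluating the antiderivative F(x) = -x^4/4 + 4*x^3/3 - x^2 - 4*x at the endpoints):
  F(1) − F(−1) = -47/12 − (17/12) = -16/3.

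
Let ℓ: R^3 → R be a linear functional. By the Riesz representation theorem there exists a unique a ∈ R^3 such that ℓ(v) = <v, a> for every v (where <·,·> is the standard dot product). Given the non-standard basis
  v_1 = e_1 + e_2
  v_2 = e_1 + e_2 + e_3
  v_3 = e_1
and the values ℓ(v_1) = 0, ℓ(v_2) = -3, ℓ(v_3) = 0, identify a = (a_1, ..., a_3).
a = (0, 0, -3)

Write a = (a_1, ..., a_3) in the standard basis. For each basis vector v_i, ℓ(v_i) = <v_i, a> is a linear equation in the a_j's. Collect the n equations into a matrix system V a = ℓ, where row i of V is v_i (expressed in the standard basis). Since V is invertible (lower-triangular with 1s on the diagonal, up to permutation), solve by back-substitution:
  V =
[[1, 1, 0],
 [1, 1, 1],
 [1, 0, 0]]
  V a = (0, -3, 0)
Solving gives a = (0, 0, -3).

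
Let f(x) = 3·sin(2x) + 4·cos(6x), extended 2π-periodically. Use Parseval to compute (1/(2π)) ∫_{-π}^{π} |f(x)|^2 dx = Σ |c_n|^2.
Σ |c_n|^2 = 25/2

Expand |f|^2 and use orthogonality of {sin(nx), cos(mx)} on [-π, π]:
  ∫_{-π}^{π} sin(nx)^2 dx = π, ∫ cos(mx)^2 dx = π, and cross terms integrate to 0.
So ∫_{-π}^{π} f(x)^2 dx = 3^2 · π + 4^2 · π = (9 + 16)π.
Divide by 2π: (9 + 16)/2 = 25/2.
By Parseval, this equals Σ |c_n|^2.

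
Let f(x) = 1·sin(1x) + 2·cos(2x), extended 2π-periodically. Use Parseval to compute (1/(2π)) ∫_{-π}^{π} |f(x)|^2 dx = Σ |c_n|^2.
Σ |c_n|^2 = 5/2

Expand |f|^2 and use orthogonality of {sin(nx), cos(mx)} on [-π, π]:
  ∫_{-π}^{π} sin(nx)^2 dx = π, ∫ cos(mx)^2 dx = π, and cross terms integrate to 0.
So ∫_{-π}^{π} f(x)^2 dx = 1^2 · π + 2^2 · π = (1 + 4)π.
Divide by 2π: (1 + 4)/2 = 5/2.
By Parseval, this equals Σ |c_n|^2.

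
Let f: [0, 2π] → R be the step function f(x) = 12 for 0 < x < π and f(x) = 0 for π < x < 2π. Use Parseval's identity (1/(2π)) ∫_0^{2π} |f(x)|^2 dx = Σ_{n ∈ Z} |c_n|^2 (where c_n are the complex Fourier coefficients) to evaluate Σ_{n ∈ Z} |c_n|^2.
Σ |c_n|^2 = 72

Parseval equates the L^2 energy of f (normalised by 1/(2π)) with the ℓ^2 sum of its Fourier coefficients: (1/(2π)) ∫_0^{2π} |f|^2 = Σ |c_n|^2.
Compute the left side: (1/(2π)) [∫_0^π 12^2 dx + ∫_π^{2π} 0^2 dx] = (1/(2π)) · (144π + 0π) = (144 + 0)/2 = 72.
So Σ_{n ∈ Z} |c_n|^2 = 72.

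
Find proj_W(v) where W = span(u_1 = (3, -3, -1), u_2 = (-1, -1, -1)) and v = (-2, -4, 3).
proj_W(v) = (-9/14, -9/7, -15/14)

Set up U = [u_1 | ... | u_2] ∈ R^(3×2). The projector onto W = col(U) is P = U (U^T U)^(-1) U^T.
Compute U^T U =
  [19, 1]
  [1, 3],
and U^T v = (3, 3).
Solve U^T U · c = U^T v for the coefficients: c = (3/28, 27/28). The projection is proj_W(v) = U c.
Check: (v - proj_W(v)) · u_1 = 0  (should be 0).
Check: (v - proj_W(v)) · u_2 = 0  (should be 0).
Result: proj_W(v) = (-9/14, -9/7, -15/14).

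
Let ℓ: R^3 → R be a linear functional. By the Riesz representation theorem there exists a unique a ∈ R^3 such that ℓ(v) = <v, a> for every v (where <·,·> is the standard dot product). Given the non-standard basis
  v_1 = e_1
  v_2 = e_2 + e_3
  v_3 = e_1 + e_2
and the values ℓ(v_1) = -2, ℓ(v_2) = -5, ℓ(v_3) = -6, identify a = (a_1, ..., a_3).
a = (-2, -4, -1)

Write a = (a_1, ..., a_3) in the standard basis. For each basis vector v_i, ℓ(v_i) = <v_i, a> is a linear equation in the a_j's. Collect the n equations into a matrix system V a = ℓ, where row i of V is v_i (expressed in the standard basis). Since V is invertible (lower-triangular with 1s on the diagonal, up to permutation), solve by back-substitution:
  V =
[[1, 0, 0],
 [0, 1, 1],
 [1, 1, 0]]
  V a = (-2, -5, -6)
Solving gives a = (-2, -4, -1).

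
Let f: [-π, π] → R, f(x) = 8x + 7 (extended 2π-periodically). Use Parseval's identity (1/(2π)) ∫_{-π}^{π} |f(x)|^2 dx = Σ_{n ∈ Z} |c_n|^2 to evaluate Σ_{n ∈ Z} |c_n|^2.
Σ |c_n|^2 = 64π^2/3 + 49

Expand and integrate term by term over [-π, π]:
  ∫ (8x)^2 dx = 64·(2π^3/3); ∫ 2·8·(7)·x dx = 0 (odd integrand); ∫ 7^2 dx = 49·2π.
So (1/(2π)) ∫_{-π}^{π} (8x + 7)^2 dx = 64π^2/3 + 49 = 64π^2/3 + 49.
Parseval ⇒ Σ |c_n|^2 = 64π^2/3 + 49.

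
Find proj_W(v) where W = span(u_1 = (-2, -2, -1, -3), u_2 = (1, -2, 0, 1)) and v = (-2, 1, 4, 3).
proj_W(v) = (105/107, 192/107, 67/107, 172/107)

Set up U = [u_1 | ... | u_2] ∈ R^(4×2). The projector onto W = col(U) is P = U (U^T U)^(-1) U^T.
Compute U^T U =
  [18, -1]
  [-1, 6],
and U^T v = (-11, -1).
Solve U^T U · c = U^T v for the coefficients: c = (-67/107, -29/107). The projection is proj_W(v) = U c.
Check: (v - proj_W(v)) · u_1 = 0  (should be 0).
Check: (v - proj_W(v)) · u_2 = 0  (should be 0).
Result: proj_W(v) = (105/107, 192/107, 67/107, 172/107).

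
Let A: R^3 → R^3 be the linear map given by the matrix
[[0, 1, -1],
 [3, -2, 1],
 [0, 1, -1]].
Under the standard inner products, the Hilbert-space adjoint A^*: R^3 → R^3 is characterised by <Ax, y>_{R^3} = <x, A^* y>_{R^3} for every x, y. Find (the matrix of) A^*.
A^* = A^T =
[[0, 3, 0],
 [1, -2, 1],
 [-1, 1, -1]]

For real matrices with standard dot products, the defining identity <Ax, y> = <x, A^* y> gives (Ax)^T y = x^T (A^*) y, i.e. x^T A^T y = x^T (A^*) y. Since this holds for all x, y, we must have A^* = A^T. Therefore
A^* =
[[0, 3, 0],
 [1, -2, 1],
 [-1, 1, -1]].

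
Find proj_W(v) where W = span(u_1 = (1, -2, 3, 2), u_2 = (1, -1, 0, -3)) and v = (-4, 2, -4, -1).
proj_W(v) = (-53/27, 622/189, -251/63, -142/189)

Set up U = [u_1 | ... | u_2] ∈ R^(4×2). The projector onto W = col(U) is P = U (U^T U)^(-1) U^T.
Compute U^T U =
  [18, -3]
  [-3, 11],
and U^T v = (-22, -3).
Solve U^T U · c = U^T v for the coefficients: c = (-251/189, -40/63). The projection is proj_W(v) = U c.
Check: (v - proj_W(v)) · u_1 = 0  (should be 0).
Check: (v - proj_W(v)) · u_2 = 0  (should be 0).
Result: proj_W(v) = (-53/27, 622/189, -251/63, -142/189).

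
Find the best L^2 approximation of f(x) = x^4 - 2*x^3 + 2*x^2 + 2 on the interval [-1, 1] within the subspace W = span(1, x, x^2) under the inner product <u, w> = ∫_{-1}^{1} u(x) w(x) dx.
g(x) = 20*x^2/7 - 6*x/5 + 67/35

The best approximation g ∈ W is the orthogonal projection of f onto W. Writing g = a_0 + a_1 x + a_2 x^2, the coefficients solve the normal equations G · a = b where
  G_{ij} = <φ_i, φ_j> and b_i = <f, φ_i>, with φ_0 = 1, φ_1 = x, φ_2 = x^2.
G =
  [2, 0, 2/3]
  [0, 2/3, 0]
  [2/3, 0, 2/5],
b = (86/15, -4/5, 254/105).
Solving gives a_0 = 67/35, a_1 = -6/5, a_2 = 20/7, so
  g(x) = 20*x^2/7 - 6*x/5 + 67/35.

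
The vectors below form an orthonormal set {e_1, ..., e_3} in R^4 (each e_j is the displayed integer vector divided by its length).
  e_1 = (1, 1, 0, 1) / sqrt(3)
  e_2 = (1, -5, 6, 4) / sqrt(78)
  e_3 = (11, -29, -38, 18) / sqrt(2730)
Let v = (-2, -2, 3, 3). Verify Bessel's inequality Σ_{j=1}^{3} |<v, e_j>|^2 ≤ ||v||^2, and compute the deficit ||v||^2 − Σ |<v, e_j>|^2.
Σ |<v, e_j>|^2 = 667/35; ||v||^2 = 26; deficit = 243/35

Write each e_j = u_j / sqrt(<u_j, u_j>) where u_j is the displayed integer vector. Then <v, e_j> = <v, u_j> / sqrt(<u_j, u_j>), so |<v, e_j>|^2 = <v, u_j>^2 / <u_j, u_j>.
Coefficients: <v, e_1> = -1/sqrt(3), <v, e_2> = 38/sqrt(78), <v, e_3> = -24/sqrt(2730).
Square and sum: Σ |<v, e_j>|^2 = 667/35.
Compute ||v||^2 = v·v = 26.
Deficit = 26 − 667/35 = 243/35 ≥ 0, confirming Bessel's inequality. (The deficit equals ||v − Σ <v,e_j> e_j||^2, the squared distance from v to span{e_j}.)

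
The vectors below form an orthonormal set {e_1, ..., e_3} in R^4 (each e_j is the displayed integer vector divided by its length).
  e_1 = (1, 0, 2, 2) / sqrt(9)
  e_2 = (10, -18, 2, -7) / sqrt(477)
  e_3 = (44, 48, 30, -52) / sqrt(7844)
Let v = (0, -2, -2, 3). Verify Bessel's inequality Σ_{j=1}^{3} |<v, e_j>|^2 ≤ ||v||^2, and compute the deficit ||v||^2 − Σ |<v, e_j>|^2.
Σ |<v, e_j>|^2 = 485/37; ||v||^2 = 17; deficit = 144/37

Write each e_j = u_j / sqrt(<u_j, u_j>) where u_j is the displayed integer vector. Then <v, e_j> = <v, u_j> / sqrt(<u_j, u_j>), so |<v, e_j>|^2 = <v, u_j>^2 / <u_j, u_j>.
Coefficients: <v, e_1> = 2/sqrt(9), <v, e_2> = 11/sqrt(477), <v, e_3> = -312/sqrt(7844).
Square and sum: Σ |<v, e_j>|^2 = 485/37.
Compute ||v||^2 = v·v = 17.
Deficit = 17 − 485/37 = 144/37 ≥ 0, confirming Bessel's inequality. (The deficit equals ||v − Σ <v,e_j> e_j||^2, the squared distance from v to span{e_j}.)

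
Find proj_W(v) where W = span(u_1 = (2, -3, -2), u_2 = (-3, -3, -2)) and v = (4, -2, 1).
proj_W(v) = (4, -12/13, -8/13)

Set up U = [u_1 | ... | u_2] ∈ R^(3×2). The projector onto W = col(U) is P = U (U^T U)^(-1) U^T.
Compute U^T U =
  [17, 7]
  [7, 22],
and U^T v = (12, -8).
Solve U^T U · c = U^T v for the coefficients: c = (64/65, -44/65). The projection is proj_W(v) = U c.
Check: (v - proj_W(v)) · u_1 = 0  (should be 0).
Check: (v - proj_W(v)) · u_2 = 0  (should be 0).
Result: proj_W(v) = (4, -12/13, -8/13).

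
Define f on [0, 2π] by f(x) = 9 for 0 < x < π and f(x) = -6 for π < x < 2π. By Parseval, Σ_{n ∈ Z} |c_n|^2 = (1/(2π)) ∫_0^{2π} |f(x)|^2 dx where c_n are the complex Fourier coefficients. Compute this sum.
Σ |c_n|^2 = 117/2

Parseval equates the L^2 energy of f (normalised by 1/(2π)) with the ℓ^2 sum of its Fourier coefficients: (1/(2π)) ∫_0^{2π} |f|^2 = Σ |c_n|^2.
Compute the left side: (1/(2π)) [∫_0^π 9^2 dx + ∫_π^{2π} (-6)^2 dx] = (1/(2π)) · (81π + 36π) = (81 + 36)/2 = 117/2.
So Σ_{n ∈ Z} |c_n|^2 = 117/2.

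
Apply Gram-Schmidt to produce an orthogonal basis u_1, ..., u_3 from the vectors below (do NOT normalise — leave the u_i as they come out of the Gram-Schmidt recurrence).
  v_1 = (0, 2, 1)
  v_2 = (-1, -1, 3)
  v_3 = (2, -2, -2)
Orthogonal basis:
  u_1 = (0, 2, 1)
  u_2 = (-1, -7/5, 14/5)
  u_3 = (14/9, -2/9, 4/9)

Apply the Gram-Schmidt recurrence
  u_1 = v_1
  u_i = v_i − Σ_{j<i} ((v_i · u_j) / (u_j · u_j)) · u_j.

Step by step this gives:
  u_1 = (0, 2, 1)
  u_2 = (-1, -7/5, 14/5)
  u_3 = (14/9, -2/9, 4/9)

Orthogonality check:
  u_2 · u_1 = 0 (should be 0)
  u_3 · u_1 = 0 (should be 0)
  u_3 · u_2 = 0 (should be 0)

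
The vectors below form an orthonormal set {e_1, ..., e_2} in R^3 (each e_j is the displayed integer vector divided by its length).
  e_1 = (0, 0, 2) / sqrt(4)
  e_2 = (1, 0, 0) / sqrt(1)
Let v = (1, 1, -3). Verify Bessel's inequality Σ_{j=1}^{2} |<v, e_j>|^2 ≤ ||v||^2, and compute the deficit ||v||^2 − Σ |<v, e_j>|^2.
Σ |<v, e_j>|^2 = 10; ||v||^2 = 11; deficit = 1

Write each e_j = u_j / sqrt(<u_j, u_j>) where u_j is the displayed integer vector. Then <v, e_j> = <v, u_j> / sqrt(<u_j, u_j>), so |<v, e_j>|^2 = <v, u_j>^2 / <u_j, u_j>.
Coefficients: <v, e_1> = -6/sqrt(4), <v, e_2> = 1/sqrt(1).
Square and sum: Σ |<v, e_j>|^2 = 10.
Compute ||v||^2 = v·v = 11.
Deficit = 11 − 10 = 1 ≥ 0, confirming Bessel's inequality. (The deficit equals ||v − Σ <v,e_j> e_j||^2, the squared distance from v to span{e_j}.)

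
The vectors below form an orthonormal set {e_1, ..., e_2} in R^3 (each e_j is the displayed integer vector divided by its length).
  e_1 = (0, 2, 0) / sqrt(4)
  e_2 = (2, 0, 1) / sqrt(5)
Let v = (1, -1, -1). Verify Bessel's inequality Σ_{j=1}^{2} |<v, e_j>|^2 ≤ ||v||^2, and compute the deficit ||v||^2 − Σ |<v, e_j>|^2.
Σ |<v, e_j>|^2 = 6/5; ||v||^2 = 3; deficit = 9/5

Write each e_j = u_j / sqrt(<u_j, u_j>) where u_j is the displayed integer vector. Then <v, e_j> = <v, u_j> / sqrt(<u_j, u_j>), so |<v, e_j>|^2 = <v, u_j>^2 / <u_j, u_j>.
Coefficients: <v, e_1> = -2/sqrt(4), <v, e_2> = 1/sqrt(5).
Square and sum: Σ |<v, e_j>|^2 = 6/5.
Compute ||v||^2 = v·v = 3.
Deficit = 3 − 6/5 = 9/5 ≥ 0, confirming Bessel's inequality. (The deficit equals ||v − Σ <v,e_j> e_j||^2, the squared distance from v to span{e_j}.)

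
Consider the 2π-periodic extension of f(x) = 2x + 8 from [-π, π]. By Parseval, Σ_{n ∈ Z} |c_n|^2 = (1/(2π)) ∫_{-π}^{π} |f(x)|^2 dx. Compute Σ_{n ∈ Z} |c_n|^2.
Σ |c_n|^2 = 4π^2/3 + 64

Expand and integrate term by term over [-π, π]:
  ∫ (2x)^2 dx = 4·(2π^3/3); ∫ 2·2·(8)·x dx = 0 (odd integrand); ∫ 8^2 dx = 64·2π.
So (1/(2π)) ∫_{-π}^{π} (2x + 8)^2 dx = 4π^2/3 + 64 = 4π^2/3 + 64.
Parseval ⇒ Σ |c_n|^2 = 4π^2/3 + 64.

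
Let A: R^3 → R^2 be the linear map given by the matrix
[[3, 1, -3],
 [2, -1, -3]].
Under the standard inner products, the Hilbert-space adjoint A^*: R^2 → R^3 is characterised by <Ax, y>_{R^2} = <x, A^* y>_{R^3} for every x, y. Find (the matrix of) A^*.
A^* = A^T =
[[3, 2],
 [1, -1],
 [-3, -3]]

For real matrices with standard dot products, the defining identity <Ax, y> = <x, A^* y> gives (Ax)^T y = x^T (A^*) y, i.e. x^T A^T y = x^T (A^*) y. Since this holds for all x, y, we must have A^* = A^T. Therefore
A^* =
[[3, 2],
 [1, -1],
 [-3, -3]].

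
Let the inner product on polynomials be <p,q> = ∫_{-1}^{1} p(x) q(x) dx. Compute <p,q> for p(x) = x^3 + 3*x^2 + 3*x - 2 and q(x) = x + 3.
<p,q> = -18/5

Expand the product: p(x)·q(x) = x^4 + 6*x^3 + 12*x^2 + 7*x - 6.
∫_{-1}^{1} of each monomial x^k gives [2/(k+1) if k even, 0 if k odd]. Integrating term-by-term (or equivalently evaluating the antiderivative F(x) = x^5/5 + 3*x^4/2 + 4*x^3 + 7*x^2/2 - 6*x at the endpoints):
  F(1) − F(−1) = 16/5 − (34/5) = -18/5.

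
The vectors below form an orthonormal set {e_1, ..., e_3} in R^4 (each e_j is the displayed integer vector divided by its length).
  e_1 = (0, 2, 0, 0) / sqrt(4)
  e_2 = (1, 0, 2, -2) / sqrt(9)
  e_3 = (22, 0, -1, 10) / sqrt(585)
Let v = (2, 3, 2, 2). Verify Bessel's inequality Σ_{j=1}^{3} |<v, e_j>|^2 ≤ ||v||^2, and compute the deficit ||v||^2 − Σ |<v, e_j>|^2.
Σ |<v, e_j>|^2 = 1041/65; ||v||^2 = 21; deficit = 324/65

Write each e_j = u_j / sqrt(<u_j, u_j>) where u_j is the displayed integer vector. Then <v, e_j> = <v, u_j> / sqrt(<u_j, u_j>), so |<v, e_j>|^2 = <v, u_j>^2 / <u_j, u_j>.
Coefficients: <v, e_1> = 6/sqrt(4), <v, e_2> = 2/sqrt(9), <v, e_3> = 62/sqrt(585).
Square and sum: Σ |<v, e_j>|^2 = 1041/65.
Compute ||v||^2 = v·v = 21.
Deficit = 21 − 1041/65 = 324/65 ≥ 0, confirming Bessel's inequality. (The deficit equals ||v − Σ <v,e_j> e_j||^2, the squared distance from v to span{e_j}.)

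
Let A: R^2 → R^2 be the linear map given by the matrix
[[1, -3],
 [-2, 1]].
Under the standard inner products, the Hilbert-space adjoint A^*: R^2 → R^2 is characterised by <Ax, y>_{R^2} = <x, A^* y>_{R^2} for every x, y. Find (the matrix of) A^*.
A^* = A^T =
[[1, -2],
 [-3, 1]]

For real matrices with standard dot products, the defining identity <Ax, y> = <x, A^* y> gives (Ax)^T y = x^T (A^*) y, i.e. x^T A^T y = x^T (A^*) y. Since this holds for all x, y, we must have A^* = A^T. Therefore
A^* =
[[1, -2],
 [-3, 1]].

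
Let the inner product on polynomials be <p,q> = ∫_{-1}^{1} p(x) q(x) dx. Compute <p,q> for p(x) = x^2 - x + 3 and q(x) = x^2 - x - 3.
<p,q> = -254/15

Expand the product: p(x)·q(x) = x^4 - 2*x^3 + x^2 - 9.
∫_{-1}^{1} of each monomial x^k gives [2/(k+1) if k even, 0 if k odd]. Integrating term-by-term (or equivalently evaluating the antiderivative F(x) = x^5/5 - x^4/2 + x^3/3 - 9*x at the endpoints):
  F(1) − F(−1) = -269/30 − (239/30) = -254/15.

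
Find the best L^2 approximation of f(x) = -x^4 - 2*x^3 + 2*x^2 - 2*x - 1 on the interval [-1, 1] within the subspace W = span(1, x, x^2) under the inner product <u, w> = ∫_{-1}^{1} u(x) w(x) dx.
g(x) = 8*x^2/7 - 16*x/5 - 32/35

The best approximation g ∈ W is the orthogonal projection of f onto W. Writing g = a_0 + a_1 x + a_2 x^2, the coefficients solve the normal equations G · a = b where
  G_{ij} = <φ_i, φ_j> and b_i = <f, φ_i>, with φ_0 = 1, φ_1 = x, φ_2 = x^2.
G =
  [2, 0, 2/3]
  [0, 2/3, 0]
  [2/3, 0, 2/5],
b = (-16/15, -32/15, -16/105).
Solving gives a_0 = -32/35, a_1 = -16/5, a_2 = 8/7, so
  g(x) = 8*x^2/7 - 16*x/5 - 32/35.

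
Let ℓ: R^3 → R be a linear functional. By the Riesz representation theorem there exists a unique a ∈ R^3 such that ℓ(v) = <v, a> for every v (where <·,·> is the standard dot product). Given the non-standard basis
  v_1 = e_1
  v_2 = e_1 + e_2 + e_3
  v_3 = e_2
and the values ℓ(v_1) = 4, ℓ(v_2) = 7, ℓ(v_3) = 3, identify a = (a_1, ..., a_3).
a = (4, 3, 0)

Write a = (a_1, ..., a_3) in the standard basis. For each basis vector v_i, ℓ(v_i) = <v_i, a> is a linear equation in the a_j's. Collect the n equations into a matrix system V a = ℓ, where row i of V is v_i (expressed in the standard basis). Since V is invertible (lower-triangular with 1s on the diagonal, up to permutation), solve by back-substitution:
  V =
[[1, 0, 0],
 [1, 1, 1],
 [0, 1, 0]]
  V a = (4, 7, 3)
Solving gives a = (4, 3, 0).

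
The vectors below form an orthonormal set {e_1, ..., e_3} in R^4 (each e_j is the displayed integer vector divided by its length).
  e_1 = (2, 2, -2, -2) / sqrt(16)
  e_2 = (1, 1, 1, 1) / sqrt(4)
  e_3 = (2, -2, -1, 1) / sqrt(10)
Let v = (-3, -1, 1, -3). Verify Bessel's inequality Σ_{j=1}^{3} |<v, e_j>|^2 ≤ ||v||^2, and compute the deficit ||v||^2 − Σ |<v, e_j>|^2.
Σ |<v, e_j>|^2 = 82/5; ||v||^2 = 20; deficit = 18/5

Write each e_j = u_j / sqrt(<u_j, u_j>) where u_j is the displayed integer vector. Then <v, e_j> = <v, u_j> / sqrt(<u_j, u_j>), so |<v, e_j>|^2 = <v, u_j>^2 / <u_j, u_j>.
Coefficients: <v, e_1> = -4/sqrt(16), <v, e_2> = -6/sqrt(4), <v, e_3> = -8/sqrt(10).
Square and sum: Σ |<v, e_j>|^2 = 82/5.
Compute ||v||^2 = v·v = 20.
Deficit = 20 − 82/5 = 18/5 ≥ 0, confirming Bessel's inequality. (The deficit equals ||v − Σ <v,e_j> e_j||^2, the squared distance from v to span{e_j}.)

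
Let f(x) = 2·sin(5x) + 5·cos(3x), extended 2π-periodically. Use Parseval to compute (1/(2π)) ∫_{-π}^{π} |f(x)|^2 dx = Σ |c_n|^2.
Σ |c_n|^2 = 29/2

Expand |f|^2 and use orthogonality of {sin(nx), cos(mx)} on [-π, π]:
  ∫_{-π}^{π} sin(nx)^2 dx = π, ∫ cos(mx)^2 dx = π, and cross terms integrate to 0.
So ∫_{-π}^{π} f(x)^2 dx = 2^2 · π + 5^2 · π = (4 + 25)π.
Divide by 2π: (4 + 25)/2 = 29/2.
By Parseval, this equals Σ |c_n|^2.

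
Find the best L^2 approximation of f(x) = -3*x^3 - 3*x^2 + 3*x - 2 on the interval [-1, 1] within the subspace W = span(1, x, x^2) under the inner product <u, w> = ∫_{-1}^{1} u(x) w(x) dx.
g(x) = -3*x^2 + 6*x/5 - 2

The best approximation g ∈ W is the orthogonal projection of f onto W. Writing g = a_0 + a_1 x + a_2 x^2, the coefficients solve the normal equations G · a = b where
  G_{ij} = <φ_i, φ_j> and b_i = <f, φ_i>, with φ_0 = 1, φ_1 = x, φ_2 = x^2.
G =
  [2, 0, 2/3]
  [0, 2/3, 0]
  [2/3, 0, 2/5],
b = (-6, 4/5, -38/15).
Solving gives a_0 = -2, a_1 = 6/5, a_2 = -3, so
  g(x) = -3*x^2 + 6*x/5 - 2.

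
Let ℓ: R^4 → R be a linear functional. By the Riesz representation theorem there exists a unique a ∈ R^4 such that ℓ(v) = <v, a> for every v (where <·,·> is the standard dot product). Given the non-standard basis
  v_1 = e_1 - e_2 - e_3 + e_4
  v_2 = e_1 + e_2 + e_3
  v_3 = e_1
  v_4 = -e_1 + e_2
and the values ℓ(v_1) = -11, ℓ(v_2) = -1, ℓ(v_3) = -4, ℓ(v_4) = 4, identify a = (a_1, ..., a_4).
a = (-4, 0, 3, -4)

Write a = (a_1, ..., a_4) in the standard basis. For each basis vector v_i, ℓ(v_i) = <v_i, a> is a linear equation in the a_j's. Collect the n equations into a matrix system V a = ℓ, where row i of V is v_i (expressed in the standard basis). Since V is invertible (lower-triangular with 1s on the diagonal, up to permutation), solve by back-substitution:
  V =
[[1, -1, -1, 1],
 [1, 1, 1, 0],
 [1, 0, 0, 0],
 [-1, 1, 0, 0]]
  V a = (-11, -1, -4, 4)
Solving gives a = (-4, 0, 3, -4).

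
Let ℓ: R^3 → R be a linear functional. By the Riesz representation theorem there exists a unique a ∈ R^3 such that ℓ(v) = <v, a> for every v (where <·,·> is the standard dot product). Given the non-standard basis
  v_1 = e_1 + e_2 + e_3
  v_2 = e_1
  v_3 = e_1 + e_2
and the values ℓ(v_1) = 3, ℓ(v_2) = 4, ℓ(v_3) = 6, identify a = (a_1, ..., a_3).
a = (4, 2, -3)

Write a = (a_1, ..., a_3) in the standard basis. For each basis vector v_i, ℓ(v_i) = <v_i, a> is a linear equation in the a_j's. Collect the n equations into a matrix system V a = ℓ, where row i of V is v_i (expressed in the standard basis). Since V is invertible (lower-triangular with 1s on the diagonal, up to permutation), solve by back-substitution:
  V =
[[1, 1, 1],
 [1, 0, 0],
 [1, 1, 0]]
  V a = (3, 4, 6)
Solving gives a = (4, 2, -3).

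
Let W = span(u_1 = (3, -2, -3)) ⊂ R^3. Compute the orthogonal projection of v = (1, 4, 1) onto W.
proj_W(v) = (-12/11, 8/11, 12/11)

Set up U = [u_1 | ... | u_1] ∈ R^(3×1). The projector onto W = col(U) is P = U (U^T U)^(-1) U^T.
Compute U^T U =
  [22],
and U^T v = (-8).
Solve U^T U · c = U^T v for the coefficients: c = (-4/11). The projection is proj_W(v) = U c.
Check: (v - proj_W(v)) · u_1 = 0  (should be 0).
Result: proj_W(v) = (-12/11, 8/11, 12/11).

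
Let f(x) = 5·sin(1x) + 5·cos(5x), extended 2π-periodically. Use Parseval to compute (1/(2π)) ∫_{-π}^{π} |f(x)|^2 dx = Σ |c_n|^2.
Σ |c_n|^2 = 25

Expand |f|^2 and use orthogonality of {sin(nx), cos(mx)} on [-π, π]:
  ∫_{-π}^{π} sin(nx)^2 dx = π, ∫ cos(mx)^2 dx = π, and cross terms integrate to 0.
So ∫_{-π}^{π} f(x)^2 dx = 5^2 · π + 5^2 · π = (25 + 25)π.
Divide by 2π: (25 + 25)/2 = 25.
By Parseval, this equals Σ |c_n|^2.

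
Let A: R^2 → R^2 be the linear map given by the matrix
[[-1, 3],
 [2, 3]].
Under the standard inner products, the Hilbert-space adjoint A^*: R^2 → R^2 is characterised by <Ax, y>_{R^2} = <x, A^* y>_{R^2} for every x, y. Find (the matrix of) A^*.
A^* = A^T =
[[-1, 2],
 [3, 3]]

For real matrices with standard dot products, the defining identity <Ax, y> = <x, A^* y> gives (Ax)^T y = x^T (A^*) y, i.e. x^T A^T y = x^T (A^*) y. Since this holds for all x, y, we must have A^* = A^T. Therefore
A^* =
[[-1, 2],
 [3, 3]].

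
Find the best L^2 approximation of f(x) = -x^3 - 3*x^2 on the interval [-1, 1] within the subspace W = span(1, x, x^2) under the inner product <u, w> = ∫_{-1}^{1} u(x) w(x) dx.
g(x) = -3*x^2 - 3*x/5

The best approximation g ∈ W is the orthogonal projection of f onto W. Writing g = a_0 + a_1 x + a_2 x^2, the coefficients solve the normal equations G · a = b where
  G_{ij} = <φ_i, φ_j> and b_i = <f, φ_i>, with φ_0 = 1, φ_1 = x, φ_2 = x^2.
G =
  [2, 0, 2/3]
  [0, 2/3, 0]
  [2/3, 0, 2/5],
b = (-2, -2/5, -6/5).
Solving gives a_0 = 0, a_1 = -3/5, a_2 = -3, so
  g(x) = -3*x^2 - 3*x/5.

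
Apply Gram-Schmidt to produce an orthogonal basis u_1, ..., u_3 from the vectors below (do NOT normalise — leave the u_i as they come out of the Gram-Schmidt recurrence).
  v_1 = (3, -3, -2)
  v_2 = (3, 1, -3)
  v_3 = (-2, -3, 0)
Orthogonal basis:
  u_1 = (3, -3, -2)
  u_2 = (15/11, 29/11, -21/11)
  u_3 = (-341/274, -93/274, -186/137)

Apply the Gram-Schmidt recurrence
  u_1 = v_1
  u_i = v_i − Σ_{j<i} ((v_i · u_j) / (u_j · u_j)) · u_j.

Step by step this gives:
  u_1 = (3, -3, -2)
  u_2 = (15/11, 29/11, -21/11)
  u_3 = (-341/274, -93/274, -186/137)

Orthogonality check:
  u_2 · u_1 = 0 (should be 0)
  u_3 · u_1 = 0 (should be 0)
  u_3 · u_2 = 0 (should be 0)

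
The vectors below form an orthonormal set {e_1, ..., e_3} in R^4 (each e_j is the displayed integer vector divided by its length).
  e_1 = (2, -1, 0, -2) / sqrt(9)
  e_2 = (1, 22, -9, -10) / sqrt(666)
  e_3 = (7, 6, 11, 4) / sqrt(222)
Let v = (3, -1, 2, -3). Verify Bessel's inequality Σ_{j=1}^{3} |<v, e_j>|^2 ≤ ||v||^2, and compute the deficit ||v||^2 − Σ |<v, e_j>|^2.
Σ |<v, e_j>|^2 = 65/3; ||v||^2 = 23; deficit = 4/3

Write each e_j = u_j / sqrt(<u_j, u_j>) where u_j is the displayed integer vector. Then <v, e_j> = <v, u_j> / sqrt(<u_j, u_j>), so |<v, e_j>|^2 = <v, u_j>^2 / <u_j, u_j>.
Coefficients: <v, e_1> = 13/sqrt(9), <v, e_2> = -7/sqrt(666), <v, e_3> = 25/sqrt(222).
Square and sum: Σ |<v, e_j>|^2 = 65/3.
Compute ||v||^2 = v·v = 23.
Deficit = 23 − 65/3 = 4/3 ≥ 0, confirming Bessel's inequality. (The deficit equals ||v − Σ <v,e_j> e_j||^2, the squared distance from v to span{e_j}.)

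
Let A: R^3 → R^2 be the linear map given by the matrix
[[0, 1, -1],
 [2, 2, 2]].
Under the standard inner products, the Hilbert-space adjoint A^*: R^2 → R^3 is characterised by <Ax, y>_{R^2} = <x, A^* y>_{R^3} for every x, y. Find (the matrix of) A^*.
A^* = A^T =
[[0, 2],
 [1, 2],
 [-1, 2]]

For real matrices with standard dot products, the defining identity <Ax, y> = <x, A^* y> gives (Ax)^T y = x^T (A^*) y, i.e. x^T A^T y = x^T (A^*) y. Since this holds for all x, y, we must have A^* = A^T. Therefore
A^* =
[[0, 2],
 [1, 2],
 [-1, 2]].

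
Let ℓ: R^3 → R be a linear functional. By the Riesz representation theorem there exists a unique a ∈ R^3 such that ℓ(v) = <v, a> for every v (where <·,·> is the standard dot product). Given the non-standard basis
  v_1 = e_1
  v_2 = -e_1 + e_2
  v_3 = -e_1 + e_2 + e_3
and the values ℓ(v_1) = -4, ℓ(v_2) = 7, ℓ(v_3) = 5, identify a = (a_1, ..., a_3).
a = (-4, 3, -2)

Write a = (a_1, ..., a_3) in the standard basis. For each basis vector v_i, ℓ(v_i) = <v_i, a> is a linear equation in the a_j's. Collect the n equations into a matrix system V a = ℓ, where row i of V is v_i (expressed in the standard basis). Since V is invertible (lower-triangular with 1s on the diagonal, up to permutation), solve by back-substitution:
  V =
[[1, 0, 0],
 [-1, 1, 0],
 [-1, 1, 1]]
  V a = (-4, 7, 5)
Solving gives a = (-4, 3, -2).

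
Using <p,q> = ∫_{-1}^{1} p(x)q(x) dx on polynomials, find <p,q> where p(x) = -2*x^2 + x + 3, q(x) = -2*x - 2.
<p,q> = -32/3

Expand the product: p(x)·q(x) = 4*x^3 + 2*x^2 - 8*x - 6.
∫_{-1}^{1} of each monomial x^k gives [2/(k+1) if k even, 0 if k odd]. Integrating term-by-term (or equivalently evaluating the antiderivative F(x) = x^4 + 2*x^3/3 - 4*x^2 - 6*x at the endpoints):
  F(1) − F(−1) = -25/3 − (7/3) = -32/3.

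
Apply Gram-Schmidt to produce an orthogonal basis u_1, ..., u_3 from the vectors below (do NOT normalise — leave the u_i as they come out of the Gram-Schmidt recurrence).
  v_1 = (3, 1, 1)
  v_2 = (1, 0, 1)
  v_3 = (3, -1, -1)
Orthogonal basis:
  u_1 = (3, 1, 1)
  u_2 = (-1/11, -4/11, 7/11)
  u_3 = (1, -2, -1)

Apply the Gram-Schmidt recurrence
  u_1 = v_1
  u_i = v_i − Σ_{j<i} ((v_i · u_j) / (u_j · u_j)) · u_j.

Step by step this gives:
  u_1 = (3, 1, 1)
  u_2 = (-1/11, -4/11, 7/11)
  u_3 = (1, -2, -1)

Orthogonality check:
  u_2 · u_1 = 0 (should be 0)
  u_3 · u_1 = 0 (should be 0)
  u_3 · u_2 = 0 (should be 0)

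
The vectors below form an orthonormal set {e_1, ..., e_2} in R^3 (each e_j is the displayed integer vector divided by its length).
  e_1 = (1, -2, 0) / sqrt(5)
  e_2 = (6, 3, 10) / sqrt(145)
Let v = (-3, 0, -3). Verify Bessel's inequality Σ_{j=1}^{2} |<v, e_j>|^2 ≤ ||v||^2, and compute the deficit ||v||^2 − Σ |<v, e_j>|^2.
Σ |<v, e_j>|^2 = 513/29; ||v||^2 = 18; deficit = 9/29

Write each e_j = u_j / sqrt(<u_j, u_j>) where u_j is the displayed integer vector. Then <v, e_j> = <v, u_j> / sqrt(<u_j, u_j>), so |<v, e_j>|^2 = <v, u_j>^2 / <u_j, u_j>.
Coefficients: <v, e_1> = -3/sqrt(5), <v, e_2> = -48/sqrt(145).
Square and sum: Σ |<v, e_j>|^2 = 513/29.
Compute ||v||^2 = v·v = 18.
Deficit = 18 − 513/29 = 9/29 ≥ 0, confirming Bessel's inequality. (The deficit equals ||v − Σ <v,e_j> e_j||^2, the squared distance from v to span{e_j}.)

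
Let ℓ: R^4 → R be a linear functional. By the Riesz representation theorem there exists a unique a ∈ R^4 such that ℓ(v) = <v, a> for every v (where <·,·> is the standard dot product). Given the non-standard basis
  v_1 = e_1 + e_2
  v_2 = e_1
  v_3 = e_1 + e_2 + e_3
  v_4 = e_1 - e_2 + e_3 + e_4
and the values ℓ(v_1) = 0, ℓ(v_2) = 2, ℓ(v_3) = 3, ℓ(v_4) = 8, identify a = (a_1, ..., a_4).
a = (2, -2, 3, 1)

Write a = (a_1, ..., a_4) in the standard basis. For each basis vector v_i, ℓ(v_i) = <v_i, a> is a linear equation in the a_j's. Collect the n equations into a matrix system V a = ℓ, where row i of V is v_i (expressed in the standard basis). Since V is invertible (lower-triangular with 1s on the diagonal, up to permutation), solve by back-substitution:
  V =
[[1, 1, 0, 0],
 [1, 0, 0, 0],
 [1, 1, 1, 0],
 [1, -1, 1, 1]]
  V a = (0, 2, 3, 8)
Solving gives a = (2, -2, 3, 1).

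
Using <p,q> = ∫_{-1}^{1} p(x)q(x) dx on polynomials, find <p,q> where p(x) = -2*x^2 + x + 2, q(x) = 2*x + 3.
<p,q> = 28/3

Expand the product: p(x)·q(x) = -4*x^3 - 4*x^2 + 7*x + 6.
∫_{-1}^{1} of each monomial x^k gives [2/(k+1) if k even, 0 if k odd]. Integrating term-by-term (or equivalently evaluating the antiderivative F(x) = -x^4 - 4*x^3/3 + 7*x^2/2 + 6*x at the endpoints):
  F(1) − F(−1) = 43/6 − (-13/6) = 28/3.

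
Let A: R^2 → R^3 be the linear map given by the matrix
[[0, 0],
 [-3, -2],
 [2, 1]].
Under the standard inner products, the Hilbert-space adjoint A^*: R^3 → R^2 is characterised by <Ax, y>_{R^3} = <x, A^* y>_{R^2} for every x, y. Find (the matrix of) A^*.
A^* = A^T =
[[0, -3, 2],
 [0, -2, 1]]

For real matrices with standard dot products, the defining identity <Ax, y> = <x, A^* y> gives (Ax)^T y = x^T (A^*) y, i.e. x^T A^T y = x^T (A^*) y. Since this holds for all x, y, we must have A^* = A^T. Therefore
A^* =
[[0, -3, 2],
 [0, -2, 1]].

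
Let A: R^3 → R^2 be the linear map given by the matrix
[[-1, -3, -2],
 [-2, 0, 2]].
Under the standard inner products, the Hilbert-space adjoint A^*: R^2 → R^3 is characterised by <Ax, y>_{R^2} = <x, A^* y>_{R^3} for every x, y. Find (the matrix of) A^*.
A^* = A^T =
[[-1, -2],
 [-3, 0],
 [-2, 2]]

For real matrices with standard dot products, the defining identity <Ax, y> = <x, A^* y> gives (Ax)^T y = x^T (A^*) y, i.e. x^T A^T y = x^T (A^*) y. Since this holds for all x, y, we must have A^* = A^T. Therefore
A^* =
[[-1, -2],
 [-3, 0],
 [-2, 2]].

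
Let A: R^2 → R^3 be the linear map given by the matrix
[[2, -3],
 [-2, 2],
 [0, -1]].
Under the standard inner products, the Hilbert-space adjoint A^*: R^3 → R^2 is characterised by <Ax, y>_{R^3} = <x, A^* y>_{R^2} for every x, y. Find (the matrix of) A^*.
A^* = A^T =
[[2, -2, 0],
 [-3, 2, -1]]

For real matrices with standard dot products, the defining identity <Ax, y> = <x, A^* y> gives (Ax)^T y = x^T (A^*) y, i.e. x^T A^T y = x^T (A^*) y. Since this holds for all x, y, we must have A^* = A^T. Therefore
A^* =
[[2, -2, 0],
 [-3, 2, -1]].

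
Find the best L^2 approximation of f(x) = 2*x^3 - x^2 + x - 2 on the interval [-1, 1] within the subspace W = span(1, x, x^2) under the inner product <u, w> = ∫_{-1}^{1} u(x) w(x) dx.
g(x) = -x^2 + 11*x/5 - 2

The best approximation g ∈ W is the orthogonal projection of f onto W. Writing g = a_0 + a_1 x + a_2 x^2, the coefficients solve the normal equations G · a = b where
  G_{ij} = <φ_i, φ_j> and b_i = <f, φ_i>, with φ_0 = 1, φ_1 = x, φ_2 = x^2.
G =
  [2, 0, 2/3]
  [0, 2/3, 0]
  [2/3, 0, 2/5],
b = (-14/3, 22/15, -26/15).
Solving gives a_0 = -2, a_1 = 11/5, a_2 = -1, so
  g(x) = -x^2 + 11*x/5 - 2.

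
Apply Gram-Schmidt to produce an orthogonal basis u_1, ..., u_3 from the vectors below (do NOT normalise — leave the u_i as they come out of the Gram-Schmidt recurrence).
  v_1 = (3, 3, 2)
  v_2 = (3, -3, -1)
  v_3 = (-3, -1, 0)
Orthogonal basis:
  u_1 = (3, 3, 2)
  u_2 = (36/11, -30/11, -9/11)
  u_3 = (-3/23, -9/23, 18/23)

Apply the Gram-Schmidt recurrence
  u_1 = v_1
  u_i = v_i − Σ_{j<i} ((v_i · u_j) / (u_j · u_j)) · u_j.

Step by step this gives:
  u_1 = (3, 3, 2)
  u_2 = (36/11, -30/11, -9/11)
  u_3 = (-3/23, -9/23, 18/23)

Orthogonality check:
  u_2 · u_1 = 0 (should be 0)
  u_3 · u_1 = 0 (should be 0)
  u_3 · u_2 = 0 (should be 0)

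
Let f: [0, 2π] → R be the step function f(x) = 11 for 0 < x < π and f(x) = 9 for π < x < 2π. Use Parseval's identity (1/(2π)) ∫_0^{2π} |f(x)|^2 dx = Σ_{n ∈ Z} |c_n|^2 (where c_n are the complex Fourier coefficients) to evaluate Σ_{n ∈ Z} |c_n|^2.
Σ |c_n|^2 = 101

Parseval equates the L^2 energy of f (normalised by 1/(2π)) with the ℓ^2 sum of its Fourier coefficients: (1/(2π)) ∫_0^{2π} |f|^2 = Σ |c_n|^2.
Compute the left side: (1/(2π)) [∫_0^π 11^2 dx + ∫_π^{2π} 9^2 dx] = (1/(2π)) · (121π + 81π) = (121 + 81)/2 = 101.
So Σ_{n ∈ Z} |c_n|^2 = 101.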